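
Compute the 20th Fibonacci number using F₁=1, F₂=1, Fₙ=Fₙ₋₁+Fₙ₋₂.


Fibonacci sequence: 1, 1, 2, 3, 5, 8, 13, 21, 34, 55, 89, ...
F(20) = 6765

F(20) = 6765


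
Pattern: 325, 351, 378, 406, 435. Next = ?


Pattern: triangular numbers: n(n+1)/2
Terms: 325, 351, 378, 406, 435
Next term = 465

Next term = 465


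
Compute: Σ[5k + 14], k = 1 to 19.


Σ(5k+14) = 5·Σk + 14·n
= 5·190 + 14·19
= 950 + 266 = 1216

Σ = 1216


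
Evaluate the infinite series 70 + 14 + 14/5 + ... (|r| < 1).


S∞ = a₁/(1-r) = 70/(1 - 1/5)
= 70/(4/5)
= 175/2

S∞ = 175/2


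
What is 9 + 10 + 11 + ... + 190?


Σₖ₌9^190 k = Σₖ₌₁^190 k − Σₖ₌₁^8 k
= 190·191/2 − 8·9/2
= 18145 − 36 = 18109

Σk = 18109


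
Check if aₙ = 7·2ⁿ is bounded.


aₙ = 7·2ⁿ → as n→∞, aₙ→∞ (since base 2 > 1)
No finite upper bound exists
The sequence is UNBOUNDED

Unbounded (aₙ → ∞ as n → ∞)


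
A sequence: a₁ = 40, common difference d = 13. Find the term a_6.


aₙ = a₁ + (n-1)d
= 40 + (6-1)×13
= 40 + 65
= 105

a_6 = 105


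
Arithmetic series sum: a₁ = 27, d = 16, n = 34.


aₙ = 27 + (34-1)×16 = 555
Sₙ = n(a₁+aₙ)/2 = 34×(27+555)/2
= 34×582/2 = 9894

S_34 = 9894


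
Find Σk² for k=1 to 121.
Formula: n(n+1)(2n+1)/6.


n = 121
n(n+1)(2n+1)/6 = 121×122×243/6
= 3587166/6 = 597861

Σk² = 597861


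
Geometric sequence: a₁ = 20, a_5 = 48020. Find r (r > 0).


r^(n-1) = aₙ/a₁
r^4 = 48020/20 = 2401
r = 2401^(1/4)
= ±7; taking r > 0 gives r = 7

r = 7


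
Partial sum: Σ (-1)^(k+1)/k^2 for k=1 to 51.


S = 1 - 1/4 + 1/9 - 1/16 + 1/25 - 1/36 + 1/49 - 1/64 ± ...
= 0.8227
(Full series converges to +π²/12 ≈ +0.8225)

S_51 = 0.8227


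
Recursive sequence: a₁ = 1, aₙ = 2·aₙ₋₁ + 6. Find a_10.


Computing step by step:
a_1 = 1
a_2 = 8
a_3 = 22
a_4 = 50
a_5 = 106
a_6 = 218
a_7 = 442
a_8 = 890
a_9 = 1786
a_10 = 3578


a_10 = 3578


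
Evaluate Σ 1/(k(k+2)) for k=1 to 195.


1/(k(k+2)) = (1/2)·(1/k - 1/(k+2)) (partial fractions)
Telescoping: Σ = (1/2)·(1 + 1/2 - 1/196 - 1/197) = 57525/77224

Sum = 57525/77224


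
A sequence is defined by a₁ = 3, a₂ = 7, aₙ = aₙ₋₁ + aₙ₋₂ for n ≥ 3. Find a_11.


Computing iteratively: 3, 7, 10, 17, 27, 44, 71, 115, 186, 301, 487
a_11 = 487

a_11 = 487


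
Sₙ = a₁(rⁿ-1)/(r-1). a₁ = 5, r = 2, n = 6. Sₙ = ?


Sₙ = 5×(2^6 - 1)/(2 - 1)
= 5×(64 - 1)/1
= 5×63/1
= 315

S_6 = 315


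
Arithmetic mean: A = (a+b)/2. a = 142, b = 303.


AM = (142 + 303)/2 = 445/2 = 222.5

AM = 222.5


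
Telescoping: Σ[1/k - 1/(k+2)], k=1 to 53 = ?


Telescoping with gap 2: two head and two tail terms survive.
= (1 + 1/2) - (1/54 + 1/55)
= 3/2 - 1/54 - 1/55 = 2173/1485

Sum = 2173/1485


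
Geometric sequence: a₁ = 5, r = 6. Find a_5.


aₙ = a₁·r^(n-1)
= 5×6^4
= 5×1296
= 6480

a_5 = 6480


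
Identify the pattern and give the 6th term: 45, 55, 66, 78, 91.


Pattern: triangular numbers: n(n+1)/2
Terms: 45, 55, 66, 78, 91
Next term = 105

Next term = 105


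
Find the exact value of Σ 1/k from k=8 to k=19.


Σₖ₌8^19 1/k = 1/8 + 1/9 + 1/10 + ... + 1/19
= 14819303/15519504
≈ 0.9549

Sum = 14819303/15519504 ≈ 0.9549


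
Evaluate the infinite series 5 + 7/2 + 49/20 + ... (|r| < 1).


S∞ = a₁/(1-r) = 5/(1 - 7/10)
= 5/(3/10)
= 50/3

S∞ = 50/3


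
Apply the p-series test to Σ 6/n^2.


p-series test: Σ c/n^p converges if p > 1, diverges if p ≤ 1 (constant c > 0 doesn't affect convergence).
p = 2
2 > 1 → CONVERGES

Converges (p = 2 > 1)


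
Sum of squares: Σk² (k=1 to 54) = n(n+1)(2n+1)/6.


n = 54
n(n+1)(2n+1)/6 = 54×55×109/6
= 323730/6 = 53955

Σk² = 53955


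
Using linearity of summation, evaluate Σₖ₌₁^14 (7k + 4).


Σ(7k+4) = 7·Σk + 4·n
= 7·105 + 4·14
= 735 + 56 = 791

Σ = 791


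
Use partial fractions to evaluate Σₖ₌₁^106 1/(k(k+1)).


1/(k(k+1)) = 1/k - 1/(k+1) (partial fractions)
Telescoping: Σ = 1 - 1/107 = 106/107

Sum = 106/107


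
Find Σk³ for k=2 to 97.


Σₖ₌2^97 k³ = [97·98/2]² − [1·2/2]²
= 22591009 − 1 = 22591008

Σk³ = 22591008


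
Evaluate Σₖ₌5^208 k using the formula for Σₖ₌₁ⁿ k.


Σₖ₌5^208 k = Σₖ₌₁^208 k − Σₖ₌₁^4 k
= 208·209/2 − 4·5/2
= 21736 − 10 = 21726

Σk = 21726


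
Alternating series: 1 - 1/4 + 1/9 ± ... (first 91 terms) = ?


S = 1 - 1/4 + 1/9 - 1/16 + 1/25 - 1/36 + 1/49 - 1/64 ± ...
= 0.8225
(Full series converges to +π²/12 ≈ +0.8225)

S_91 = 0.8225


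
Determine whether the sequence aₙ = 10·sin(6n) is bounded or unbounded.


For all n, -1 ≤ sin(6n) ≤ 1, so -10 ≤ 10·sin(6n) ≤ 10
Lower bound: -10, Upper bound: 10
The sequence IS bounded

Bounded (-10 ≤ aₙ ≤ 10)


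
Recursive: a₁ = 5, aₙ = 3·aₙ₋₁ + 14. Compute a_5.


Computing step by step:
a_1 = 5
a_2 = 29
a_3 = 101
a_4 = 317
a_5 = 965


a_5 = 965


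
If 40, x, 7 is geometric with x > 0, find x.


GM = √(40×7) = √280 = 16.7332

GM = 16.7332


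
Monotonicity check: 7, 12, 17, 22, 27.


Differences: 5, 5, 5, 5
All differences > 0 → strictly INCREASING

Monotonically increasing


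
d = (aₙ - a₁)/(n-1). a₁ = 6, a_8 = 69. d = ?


d = (aₙ - a₁)/(n-1)
= (69 - 6)/(8-1)
= 63/7 = 9

d = 9


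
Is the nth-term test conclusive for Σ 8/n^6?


lim(n→∞) 8/n^6 = 0
lim aₙ = 0 → nth-term test is INCONCLUSIVE
(Need other tests; this is actually a convergent p-series with p=6 > 1)

Inconclusive (lim aₙ = 0; need another test)


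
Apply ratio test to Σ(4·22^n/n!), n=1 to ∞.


aₙ = 4·22^n/n!
a_{n+1}/aₙ = 22^(n+1)/(n+1)! × n!/22^n  (constant 4 cancels)
= 22/(n+1)
L = lim(n→∞) 22/(n+1) = 0
L < 1 → series CONVERGES

Converges (ratio test: L = 0 < 1)


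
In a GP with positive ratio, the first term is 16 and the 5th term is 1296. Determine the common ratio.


r^(n-1) = aₙ/a₁
r^4 = 1296/16 = 81
r = 81^(1/4)
= ±3; taking r > 0 gives r = 3

r = 3


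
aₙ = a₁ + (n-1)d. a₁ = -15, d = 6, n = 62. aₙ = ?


aₙ = a₁ + (n-1)d
= -15 + (62-1)×6
= -15 + 366
= 351

a_62 = 351


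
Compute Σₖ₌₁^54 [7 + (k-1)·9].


aₙ = 7 + (54-1)×9 = 484
Sₙ = n(a₁+aₙ)/2 = 54×(7+484)/2
= 54×491/2 = 13257

S_54 = 13257


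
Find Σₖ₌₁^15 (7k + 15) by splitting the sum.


Σ(7k+15) = 7·Σk + 15·n
= 7·120 + 15·15
= 840 + 225 = 1065

Σ = 1065


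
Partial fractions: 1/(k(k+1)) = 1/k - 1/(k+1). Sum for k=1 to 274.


1/(k(k+1)) = 1/k - 1/(k+1) (partial fractions)
Telescoping: Σ = 1 - 1/275 = 274/275

Sum = 274/275


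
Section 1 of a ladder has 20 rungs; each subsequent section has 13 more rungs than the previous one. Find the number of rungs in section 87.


aₙ = a₁ + (n-1)d
= 20 + (87-1)×13
= 20 + 1118
= 1138

a_87 = 1138


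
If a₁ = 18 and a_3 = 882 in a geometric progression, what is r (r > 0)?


r^(n-1) = aₙ/a₁
r^2 = 882/18 = 49
r = 49^(1/2)
= ±7; taking r > 0 gives r = 7

r = 7


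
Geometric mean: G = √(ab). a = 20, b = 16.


GM = √(20×16) = √320 = 17.8885

GM = 17.8885


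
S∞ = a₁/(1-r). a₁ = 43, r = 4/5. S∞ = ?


S∞ = a₁/(1-r) = 43/(1 - 4/5)
= 43/(1/5)
= 215

S∞ = 215


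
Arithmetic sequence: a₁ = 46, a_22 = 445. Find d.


d = (aₙ - a₁)/(n-1)
= (445 - 46)/(22-1)
= 399/21 = 19

d = 19


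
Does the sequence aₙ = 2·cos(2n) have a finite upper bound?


For all n, -1 ≤ cos(2n) ≤ 1, so -2 ≤ 2·cos(2n) ≤ 2
Lower bound: -2, Upper bound: 2
The sequence IS bounded

Bounded (-2 ≤ aₙ ≤ 2)


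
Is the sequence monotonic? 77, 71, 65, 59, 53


Differences: -6, -6, -6, -6
All differences < 0 → strictly DECREASING

Monotonically decreasing


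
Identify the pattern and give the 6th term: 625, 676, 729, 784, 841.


Pattern: perfect squares: n²
Terms: 625, 676, 729, 784, 841
Next term = 900

Next term = 900


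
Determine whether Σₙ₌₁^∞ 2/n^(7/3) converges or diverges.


p-series test: Σ c/n^p converges if p > 1, diverges if p ≤ 1 (constant c > 0 doesn't affect convergence).
p = 7/3
7/3 > 1 → CONVERGES

Converges (p = 7/3 > 1)


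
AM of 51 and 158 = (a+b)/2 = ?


AM = (51 + 158)/2 = 209/2 = 104.5

AM = 104.5


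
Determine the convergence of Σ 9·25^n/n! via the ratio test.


aₙ = 9·25^n/n!
a_{n+1}/aₙ = 25^(n+1)/(n+1)! × n!/25^n  (constant 9 cancels)
= 25/(n+1)
L = lim(n→∞) 25/(n+1) = 0
L < 1 → series CONVERGES

Converges (ratio test: L = 0 < 1)


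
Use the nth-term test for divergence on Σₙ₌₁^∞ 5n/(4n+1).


lim(n→∞) 5n/(4n+1) = 5/4 = 5/4  (divide numerator and denominator by n)
lim aₙ = 5/4 ≠ 0 → series DIVERGES

Diverges (lim aₙ = 5/4 ≠ 0)


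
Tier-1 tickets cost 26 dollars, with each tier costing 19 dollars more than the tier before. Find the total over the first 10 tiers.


aₙ = 26 + (10-1)×19 = 197
Sₙ = n(a₁+aₙ)/2 = 10×(26+197)/2
= 10×223/2 = 1115

S_10 = 1115


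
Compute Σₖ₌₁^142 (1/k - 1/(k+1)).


Telescoping: adjacent terms cancel.
= 1/1 - 1/143
= 1 - 1/143 = 142/143

Sum = 142/143


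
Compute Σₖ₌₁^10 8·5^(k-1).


Sₙ = 8×(5^10 - 1)/(5 - 1)
= 8×(9765625 - 1)/4
= 8×9765624/4
= 19531248

S_10 = 19531248


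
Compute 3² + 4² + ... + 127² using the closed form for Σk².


Σₖ₌3^127 k² = Σₖ₌₁^127 k² − Σₖ₌₁^2 k²
= 127·128·255/6 − 2·3·5/6
= 690880 − 5 = 690875

Σk² = 690875


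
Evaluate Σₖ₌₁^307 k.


n(n+1)/2 = 307×308/2 = 94556/2 = 47278

Σk = 47278


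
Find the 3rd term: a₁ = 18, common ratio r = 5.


aₙ = a₁·r^(n-1)
= 18×5^2
= 18×25
= 450

a_3 = 450


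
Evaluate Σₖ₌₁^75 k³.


n(n+1)/2 = 75×76/2 = 2850
Σk³ = 2850² = 8122500

Σk³ = 8122500


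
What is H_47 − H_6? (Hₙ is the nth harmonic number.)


Σₖ₌7^47 1/k = 1/7 + 1/8 + 1/9 + ... + 1/47
= 125730375884807133149/63245806209101973600
≈ 1.988

Sum = 125730375884807133149/63245806209101973600 ≈ 1.988


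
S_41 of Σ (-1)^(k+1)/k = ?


S = 1 - 1/2 + 1/3 - 1/4 + 1/5 - 1/6 + 1/7 - 1/8 ± ...
= 0.7052
(Full series converges to +ln(2) ≈ +0.6931)

S_41 = 0.7052


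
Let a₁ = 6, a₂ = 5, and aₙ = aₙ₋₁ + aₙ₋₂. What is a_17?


Computing iteratively: 6, 5, 11, 16, 27, 43, 70, 113, 183, 296, 479, 775, ...
a_17 = 8595

a_17 = 8595


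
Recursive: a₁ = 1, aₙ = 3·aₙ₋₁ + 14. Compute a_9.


Computing step by step:
a_1 = 1
a_2 = 17
a_3 = 65
a_4 = 209
a_5 = 641
a_6 = 1937
a_7 = 5825
a_8 = 17489
a_9 = 52481


a_9 = 52481


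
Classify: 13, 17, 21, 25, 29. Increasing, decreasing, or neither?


Differences: 4, 4, 4, 4
All differences > 0 → strictly INCREASING

Monotonically increasing


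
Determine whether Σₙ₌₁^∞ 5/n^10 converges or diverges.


p-series test: Σ c/n^p converges if p > 1, diverges if p ≤ 1 (constant c > 0 doesn't affect convergence).
p = 10
10 > 1 → CONVERGES

Converges (p = 10 > 1)


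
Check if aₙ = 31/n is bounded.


a₁ = 31, a₂ = 31/2, a₃ = 31/3, ...
0 < aₙ ≤ 31 for all n ≥ 1
Lower bound: 0, Upper bound: 31
The sequence IS bounded

Bounded (0 < aₙ ≤ 31)


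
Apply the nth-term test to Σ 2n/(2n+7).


lim(n→∞) 2n/(2n+7) = 2/2 = 1  (divide numerator and denominator by n)
lim aₙ = 1 ≠ 0 → series DIVERGES

Diverges (lim aₙ = 1 ≠ 0)


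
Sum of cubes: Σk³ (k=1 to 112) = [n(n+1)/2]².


n(n+1)/2 = 112×113/2 = 6328
Σk³ = 6328² = 40043584

Σk³ = 40043584


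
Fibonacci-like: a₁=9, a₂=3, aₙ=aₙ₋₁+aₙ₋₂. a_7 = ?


Computing iteratively: 9, 3, 12, 15, 27, 42, 69
a_7 = 69

a_7 = 69


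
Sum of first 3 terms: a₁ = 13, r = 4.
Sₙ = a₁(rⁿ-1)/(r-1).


Sₙ = 13×(4^3 - 1)/(4 - 1)
= 13×(64 - 1)/3
= 13×63/3
= 273

S_3 = 273


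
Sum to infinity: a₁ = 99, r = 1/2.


S∞ = a₁/(1-r) = 99/(1 - 1/2)
= 99/(1/2)
= 198

S∞ = 198


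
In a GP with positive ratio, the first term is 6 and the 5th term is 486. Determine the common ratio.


r^(n-1) = aₙ/a₁
r^4 = 486/6 = 81
r = 81^(1/4)
= ±3; taking r > 0 gives r = 3

r = 3


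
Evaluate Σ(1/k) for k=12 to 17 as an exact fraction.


Σₖ₌12^17 1/k = 1/12 + 1/13 + 1/14 + 1/15 + 1/16 + 1/17
= 51939/123760
≈ 0.4197

Sum = 51939/123760 ≈ 0.4197


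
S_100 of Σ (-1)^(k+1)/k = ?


S = 1 - 1/2 + 1/3 - 1/4 + 1/5 - 1/6 + 1/7 - 1/8 ± ...
= 0.6882
(Full series converges to +ln(2) ≈ +0.6931)

S_100 = 0.6882


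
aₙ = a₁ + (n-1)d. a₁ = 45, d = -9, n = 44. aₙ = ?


aₙ = a₁ + (n-1)d
= 45 + (44-1)×-9
= 45 - 387
= -342

a_44 = -342


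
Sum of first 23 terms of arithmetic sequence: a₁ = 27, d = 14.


aₙ = 27 + (23-1)×14 = 335
Sₙ = n(a₁+aₙ)/2 = 23×(27+335)/2
= 23×362/2 = 4163

S_23 = 4163


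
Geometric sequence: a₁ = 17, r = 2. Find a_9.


aₙ = a₁·r^(n-1)
= 17×2^8
= 17×256
= 4352

a_9 = 4352


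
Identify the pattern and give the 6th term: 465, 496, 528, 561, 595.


Pattern: triangular numbers: n(n+1)/2
Terms: 465, 496, 528, 561, 595
Next term = 630

Next term = 630


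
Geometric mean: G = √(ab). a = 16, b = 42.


GM = √(16×42) = √672 = 25.923

GM = 25.923


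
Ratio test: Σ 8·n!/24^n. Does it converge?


aₙ = 8·n!/24^n
a_{n+1}/aₙ = (n+1)!/24^(n+1) × 24^n/n!  (constant 8 cancels)
= (n+1)/24
L = lim(n→∞) (n+1)/24 = ∞
L > 1 → series DIVERGES

Diverges (ratio test: L = ∞ > 1)


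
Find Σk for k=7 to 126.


Σₖ₌7^126 k = Σₖ₌₁^126 k − Σₖ₌₁^6 k
= 126·127/2 − 6·7/2
= 8001 − 21 = 7980

Σk = 7980


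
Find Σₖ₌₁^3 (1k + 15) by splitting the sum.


Σ(1k+15) = 1·Σk + 15·n
= 1·6 + 15·3
= 6 + 45 = 51

Σ = 51


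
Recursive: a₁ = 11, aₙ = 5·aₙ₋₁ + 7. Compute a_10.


Computing step by step:
a_1 = 11
a_2 = 62
a_3 = 317
a_4 = 1592
a_5 = 7967
a_6 = 39842
a_7 = 199217
a_8 = 996092
a_9 = 4980467
a_10 = 24902342


a_10 = 24902342


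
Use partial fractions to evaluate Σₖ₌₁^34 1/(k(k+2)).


1/(k(k+2)) = (1/2)·(1/k - 1/(k+2)) (partial fractions)
Telescoping: Σ = (1/2)·(1 + 1/2 - 1/35 - 1/36) = 1819/2520

Sum = 1819/2520


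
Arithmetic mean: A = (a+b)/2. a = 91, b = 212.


AM = (91 + 212)/2 = 303/2 = 151.5

AM = 151.5


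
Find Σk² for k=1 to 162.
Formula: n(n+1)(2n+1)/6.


n = 162
n(n+1)(2n+1)/6 = 162×163×325/6
= 8581950/6 = 1430325

Σk² = 1430325


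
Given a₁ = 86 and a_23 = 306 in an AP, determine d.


d = (aₙ - a₁)/(n-1)
= (306 - 86)/(23-1)
= 220/22 = 10

d = 10


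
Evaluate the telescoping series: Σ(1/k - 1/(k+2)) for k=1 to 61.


Telescoping with gap 2: two head and two tail terms survive.
= (1 + 1/2) - (1/62 + 1/63)
= 3/2 - 1/62 - 1/63 = 2867/1953

Sum = 2867/1953


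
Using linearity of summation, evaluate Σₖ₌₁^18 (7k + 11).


Σ(7k+11) = 7·Σk + 11·n
= 7·171 + 11·18
= 1197 + 198 = 1395

Σ = 1395


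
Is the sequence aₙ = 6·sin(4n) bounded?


For all n, -1 ≤ sin(4n) ≤ 1, so -6 ≤ 6·sin(4n) ≤ 6
Lower bound: -6, Upper bound: 6
The sequence IS bounded

Bounded (-6 ≤ aₙ ≤ 6)


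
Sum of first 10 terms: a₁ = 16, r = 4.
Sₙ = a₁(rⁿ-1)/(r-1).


Sₙ = 16×(4^10 - 1)/(4 - 1)
= 16×(1048576 - 1)/3
= 16×1048575/3
= 5592400

S_10 = 5592400


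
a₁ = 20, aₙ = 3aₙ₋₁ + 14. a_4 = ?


Computing step by step:
a_1 = 20
a_2 = 74
a_3 = 236
a_4 = 722


a_4 = 722


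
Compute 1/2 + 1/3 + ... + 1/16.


Σₖ₌2^16 1/k = 1/2 + 1/3 + 1/4 + ... + 1/16
= 1715839/720720
≈ 2.3807

Sum = 1715839/720720 ≈ 2.3807


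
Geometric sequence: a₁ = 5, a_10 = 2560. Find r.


r^(n-1) = aₙ/a₁
r^9 = 2560/5 = 512
r = 512^(1/9)
= 2

r = 2


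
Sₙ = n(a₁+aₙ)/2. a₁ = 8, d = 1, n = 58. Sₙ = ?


aₙ = 8 + (58-1)×1 = 65
Sₙ = n(a₁+aₙ)/2 = 58×(8+65)/2
= 58×73/2 = 2117

S_58 = 2117


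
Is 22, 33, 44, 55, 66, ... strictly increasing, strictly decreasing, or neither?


Differences: 11, 11, 11, 11
All differences > 0 → strictly INCREASING

Monotonically increasing


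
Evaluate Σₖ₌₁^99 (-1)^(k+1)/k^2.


S = 1 - 1/4 + 1/9 - 1/16 + 1/25 - 1/36 + 1/49 - 1/64 ± ...
= 0.8225
(Full series converges to +π²/12 ≈ +0.8225)

S_99 = 0.8225


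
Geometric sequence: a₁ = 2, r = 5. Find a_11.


aₙ = a₁·r^(n-1)
= 2×5^10
= 2×9765625
= 19531250

a_11 = 19531250


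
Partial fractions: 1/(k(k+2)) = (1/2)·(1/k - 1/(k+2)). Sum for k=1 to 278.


1/(k(k+2)) = (1/2)·(1/k - 1/(k+2)) (partial fractions)
Telescoping: Σ = (1/2)·(1 + 1/2 - 1/279 - 1/280) = 116621/156240

Sum = 116621/156240


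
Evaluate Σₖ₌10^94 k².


Σₖ₌10^94 k² = Σₖ₌₁^94 k² − Σₖ₌₁^9 k²
= 94·95·189/6 − 9·10·19/6
= 281295 − 285 = 281010

Σk² = 281010


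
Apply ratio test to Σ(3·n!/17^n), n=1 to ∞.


aₙ = 3·n!/17^n
a_{n+1}/aₙ = (n+1)!/17^(n+1) × 17^n/n!  (constant 3 cancels)
= (n+1)/17
L = lim(n→∞) (n+1)/17 = ∞
L > 1 → series DIVERGES

Diverges (ratio test: L = ∞ > 1)


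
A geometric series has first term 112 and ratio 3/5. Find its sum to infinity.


S∞ = a₁/(1-r) = 112/(1 - 3/5)
= 112/(2/5)
= 280

S∞ = 280


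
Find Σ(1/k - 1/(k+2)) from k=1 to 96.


Telescoping with gap 2: two head and two tail terms survive.
= (1 + 1/2) - (1/97 + 1/98)
= 3/2 - 1/97 - 1/98 = 7032/4753

Sum = 7032/4753


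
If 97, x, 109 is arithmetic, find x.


AM = (97 + 109)/2 = 206/2 = 103

AM = 103


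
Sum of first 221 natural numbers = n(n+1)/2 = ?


n(n+1)/2 = 221×222/2 = 49062/2 = 24531

Σk = 24531


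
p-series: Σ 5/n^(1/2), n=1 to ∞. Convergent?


p-series test: Σ c/n^p converges if p > 1, diverges if p ≤ 1 (constant c > 0 doesn't affect convergence).
p = 1/2
1/2 ≤ 1 → DIVERGES

Diverges (p = 1/2 ≤ 1)


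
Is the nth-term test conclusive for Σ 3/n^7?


lim(n→∞) 3/n^7 = 0
lim aₙ = 0 → nth-term test is INCONCLUSIVE
(Need other tests; this is actually a convergent p-series with p=7 > 1)

Inconclusive (lim aₙ = 0; need another test)


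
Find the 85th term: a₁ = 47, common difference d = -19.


aₙ = a₁ + (n-1)d
= 47 + (85-1)×-19
= 47 - 1596
= -1549

a_85 = -1549


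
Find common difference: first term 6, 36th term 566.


d = (aₙ - a₁)/(n-1)
= (566 - 6)/(36-1)
= 560/35 = 16

d = 16


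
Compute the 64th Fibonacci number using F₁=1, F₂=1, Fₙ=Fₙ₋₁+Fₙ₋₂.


Fibonacci sequence: 1, 1, 2, 3, 5, 8, 13, 21, 34, 55, 89, ...
F(64) = 10610209857723

F(64) = 10610209857723


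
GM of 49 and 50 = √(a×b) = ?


GM = √(49×50) = √2450 = 49.4975

GM = 49.4975


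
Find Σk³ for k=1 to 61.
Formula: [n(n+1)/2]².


n(n+1)/2 = 61×62/2 = 1891
Σk³ = 1891² = 3575881

Σk³ = 3575881


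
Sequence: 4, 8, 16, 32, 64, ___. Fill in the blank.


Pattern: powers of 2: 2ⁿ
Terms: 4, 8, 16, 32, 64
Next term = 128

Next term = 128


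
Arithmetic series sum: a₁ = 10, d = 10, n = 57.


aₙ = 10 + (57-1)×10 = 570
Sₙ = n(a₁+aₙ)/2 = 57×(10+570)/2
= 57×580/2 = 16530

S_57 = 16530


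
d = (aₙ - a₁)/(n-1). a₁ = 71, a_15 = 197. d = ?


d = (aₙ - a₁)/(n-1)
= (197 - 71)/(15-1)
= 126/14 = 9

d = 9


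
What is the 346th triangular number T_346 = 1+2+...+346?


n(n+1)/2 = 346×347/2 = 120062/2 = 60031

Σk = 60031


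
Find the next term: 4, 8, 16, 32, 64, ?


Pattern: powers of 2: 2ⁿ
Terms: 4, 8, 16, 32, 64
Next term = 128

Next term = 128


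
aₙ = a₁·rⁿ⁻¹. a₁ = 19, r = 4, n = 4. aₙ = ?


aₙ = a₁·r^(n-1)
= 19×4^3
= 19×64
= 1216

a_4 = 1216


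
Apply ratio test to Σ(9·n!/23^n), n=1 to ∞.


aₙ = 9·n!/23^n
a_{n+1}/aₙ = (n+1)!/23^(n+1) × 23^n/n!  (constant 9 cancels)
= (n+1)/23
L = lim(n→∞) (n+1)/23 = ∞
L > 1 → series DIVERGES

Diverges (ratio test: L = ∞ > 1)


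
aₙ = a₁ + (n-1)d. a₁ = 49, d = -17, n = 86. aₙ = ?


aₙ = a₁ + (n-1)d
= 49 + (86-1)×-17
= 49 - 1445
= -1396

a_86 = -1396


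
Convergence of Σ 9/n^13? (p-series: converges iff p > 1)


p-series test: Σ c/n^p converges if p > 1, diverges if p ≤ 1 (constant c > 0 doesn't affect convergence).
p = 13
13 > 1 → CONVERGES

Converges (p = 13 > 1)


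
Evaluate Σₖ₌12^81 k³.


Σₖ₌12^81 k³ = [81·82/2]² − [11·12/2]²
= 11029041 − 4356 = 11024685

Σk³ = 11024685


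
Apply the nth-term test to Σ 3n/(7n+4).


lim(n→∞) 3n/(7n+4) = 3/7 = 3/7  (divide numerator and denominator by n)
lim aₙ = 3/7 ≠ 0 → series DIVERGES

Diverges (lim aₙ = 3/7 ≠ 0)


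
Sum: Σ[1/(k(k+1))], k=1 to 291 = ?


1/(k(k+1)) = 1/k - 1/(k+1) (partial fractions)
Telescoping: Σ = 1 - 1/292 = 291/292

Sum = 291/292


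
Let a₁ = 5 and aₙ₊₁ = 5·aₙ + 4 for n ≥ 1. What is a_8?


Computing step by step:
a_1 = 5
a_2 = 29
a_3 = 149
a_4 = 749
a_5 = 3749
a_6 = 18749
a_7 = 93749
a_8 = 468749


a_8 = 468749


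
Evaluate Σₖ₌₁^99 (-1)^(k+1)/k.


S = 1 - 1/2 + 1/3 - 1/4 + 1/5 - 1/6 + 1/7 - 1/8 ± ...
= 0.6982
(Full series converges to +ln(2) ≈ +0.6931)

S_99 = 0.6982


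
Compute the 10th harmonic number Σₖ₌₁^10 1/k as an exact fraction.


H_10 = 1/1 + 1/2 + 1/3 + 1/4 + 1/5 + 1/6 + 1/7 + 1/8 + 1/9 + 1/10
= 7381/2520
≈ 2.929

H_10 = 7381/2520 ≈ 2.929


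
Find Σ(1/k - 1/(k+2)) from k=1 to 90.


Telescoping with gap 2: two head and two tail terms survive.
= (1 + 1/2) - (1/91 + 1/92)
= 3/2 - 1/91 - 1/92 = 12375/8372

Sum = 12375/8372


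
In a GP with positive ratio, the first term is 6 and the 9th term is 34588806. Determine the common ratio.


r^(n-1) = aₙ/a₁
r^8 = 34588806/6 = 5764801
r = 5764801^(1/8)
= ±7; taking r > 0 gives r = 7

r = 7


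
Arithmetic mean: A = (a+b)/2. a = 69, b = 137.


AM = (69 + 137)/2 = 206/2 = 103

AM = 103


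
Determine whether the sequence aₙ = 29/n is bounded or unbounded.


a₁ = 29, a₂ = 29/2, a₃ = 29/3, ...
0 < aₙ ≤ 29 for all n ≥ 1
Lower bound: 0, Upper bound: 29
The sequence IS bounded

Bounded (0 < aₙ ≤ 29)


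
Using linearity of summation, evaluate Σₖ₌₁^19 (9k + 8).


Σ(9k+8) = 9·Σk + 8·n
= 9·190 + 8·19
= 1710 + 152 = 1862

Σ = 1862


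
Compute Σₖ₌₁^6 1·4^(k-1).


Sₙ = 1×(4^6 - 1)/(4 - 1)
= 1×(4096 - 1)/3
= 1×4095/3
= 1365

S_6 = 1365


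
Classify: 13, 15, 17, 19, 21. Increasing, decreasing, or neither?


Differences: 2, 2, 2, 2
All differences > 0 → strictly INCREASING

Monotonically increasing


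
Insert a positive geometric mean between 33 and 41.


GM = √(33×41) = √1353 = 36.7831

GM = 36.7831


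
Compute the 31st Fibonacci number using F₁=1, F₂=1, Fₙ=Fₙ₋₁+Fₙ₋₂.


Fibonacci sequence: 1, 1, 2, 3, 5, 8, 13, 21, 34, 55, 89, ...
F(31) = 1346269

F(31) = 1346269


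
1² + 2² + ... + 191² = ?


n = 191
n(n+1)(2n+1)/6 = 191×192×383/6
= 14045376/6 = 2340896

Σk² = 2340896


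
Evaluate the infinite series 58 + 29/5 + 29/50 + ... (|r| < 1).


S∞ = a₁/(1-r) = 58/(1 - 1/10)
= 58/(9/10)
= 580/9

S∞ = 580/9


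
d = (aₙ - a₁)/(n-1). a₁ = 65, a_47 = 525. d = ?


d = (aₙ - a₁)/(n-1)
= (525 - 65)/(47-1)
= 460/46 = 10

d = 10


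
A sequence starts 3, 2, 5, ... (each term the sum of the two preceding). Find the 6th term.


Computing iteratively: 3, 2, 5, 7, 12, 19
a_6 = 19

a_6 = 19


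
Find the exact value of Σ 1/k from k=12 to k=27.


Σₖ₌12^27 1/k = 1/12 + 1/13 + 1/14 + ... + 1/27
= 69999534593/80313433200
≈ 0.8716

Sum = 69999534593/80313433200 ≈ 0.8716


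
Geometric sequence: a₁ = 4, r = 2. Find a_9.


aₙ = a₁·r^(n-1)
= 4×2^8
= 4×256
= 1024

a_9 = 1024


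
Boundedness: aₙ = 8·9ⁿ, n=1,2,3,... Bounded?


aₙ = 8·9ⁿ → as n→∞, aₙ→∞ (since base 9 > 1)
No finite upper bound exists
The sequence is UNBOUNDED

Unbounded (aₙ → ∞ as n → ∞)


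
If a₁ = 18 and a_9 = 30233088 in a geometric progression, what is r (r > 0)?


r^(n-1) = aₙ/a₁
r^8 = 30233088/18 = 1679616
r = 1679616^(1/8)
= ±6; taking r > 0 gives r = 6

r = 6


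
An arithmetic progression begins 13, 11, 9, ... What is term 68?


aₙ = a₁ + (n-1)d
= 13 + (68-1)×-2
= 13 - 134
= -121

a_68 = -121


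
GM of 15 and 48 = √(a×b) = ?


GM = √(15×48) = √720 = 26.8328

GM = 26.8328


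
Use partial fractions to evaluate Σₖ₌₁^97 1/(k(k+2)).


1/(k(k+2)) = (1/2)·(1/k - 1/(k+2)) (partial fractions)
Telescoping: Σ = (1/2)·(1 + 1/2 - 1/98 - 1/99) = 3589/4851

Sum = 3589/4851


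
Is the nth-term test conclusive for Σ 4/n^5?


lim(n→∞) 4/n^5 = 0
lim aₙ = 0 → nth-term test is INCONCLUSIVE
(Need other tests; this is actually a convergent p-series with p=5 > 1)

Inconclusive (lim aₙ = 0; need another test)


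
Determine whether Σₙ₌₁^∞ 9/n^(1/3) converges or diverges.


p-series test: Σ c/n^p converges if p > 1, diverges if p ≤ 1 (constant c > 0 doesn't affect convergence).
p = 1/3
1/3 ≤ 1 → DIVERGES

Diverges (p = 1/3 ≤ 1)


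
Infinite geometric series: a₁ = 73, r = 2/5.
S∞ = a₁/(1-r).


S∞ = a₁/(1-r) = 73/(1 - 2/5)
= 73/(3/5)
= 365/3

S∞ = 365/3


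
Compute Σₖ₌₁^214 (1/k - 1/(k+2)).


Telescoping with gap 2: two head and two tail terms survive.
= (1 + 1/2) - (1/215 + 1/216)
= 3/2 - 1/215 - 1/216 = 69229/46440

Sum = 69229/46440


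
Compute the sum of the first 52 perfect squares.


n = 52
n(n+1)(2n+1)/6 = 52×53×105/6
= 289380/6 = 48230

Σk² = 48230


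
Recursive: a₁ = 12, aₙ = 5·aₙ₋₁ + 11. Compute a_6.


Computing step by step:
a_1 = 12
a_2 = 71
a_3 = 366
a_4 = 1841
a_5 = 9216
a_6 = 46091


a_6 = 46091


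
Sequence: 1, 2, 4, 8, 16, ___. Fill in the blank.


Pattern: powers of 2: 2ⁿ
Terms: 1, 2, 4, 8, 16
Next term = 32

Next term = 32


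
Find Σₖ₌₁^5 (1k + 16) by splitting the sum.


Σ(1k+16) = 1·Σk + 16·n
= 1·15 + 16·5
= 15 + 80 = 95

Σ = 95


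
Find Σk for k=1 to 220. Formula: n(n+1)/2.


n(n+1)/2 = 220×221/2 = 48620/2 = 24310

Σk = 24310


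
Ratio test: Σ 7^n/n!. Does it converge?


aₙ = 7^n/n!
a_{n+1}/aₙ = 7^(n+1)/(n+1)! × n!/7^n
= 7/(n+1)
L = lim(n→∞) 7/(n+1) = 0
L < 1 → series CONVERGES

Converges (ratio test: L = 0 < 1)


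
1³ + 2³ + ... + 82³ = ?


n(n+1)/2 = 82×83/2 = 3403
Σk³ = 3403² = 11580409

Σk³ = 11580409


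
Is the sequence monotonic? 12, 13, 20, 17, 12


Differences: 1, 7, -3, -5
Difference at position 1 is +1 (> 0) but position 3 is -3 (< 0) — sequence both rises and falls
→ NOT monotonic

Not monotonic


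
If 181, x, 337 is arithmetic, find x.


AM = (181 + 337)/2 = 518/2 = 259

AM = 259


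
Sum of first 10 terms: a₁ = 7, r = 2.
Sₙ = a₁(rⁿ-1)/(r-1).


Sₙ = 7×(2^10 - 1)/(2 - 1)
= 7×(1024 - 1)/1
= 7×1023/1
= 7161

S_10 = 7161


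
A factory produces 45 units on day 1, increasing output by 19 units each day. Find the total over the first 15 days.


aₙ = 45 + (15-1)×19 = 311
Sₙ = n(a₁+aₙ)/2 = 15×(45+311)/2
= 15×356/2 = 2670

S_15 = 2670


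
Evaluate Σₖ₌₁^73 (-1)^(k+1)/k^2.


S = 1 - 1/4 + 1/9 - 1/16 + 1/25 - 1/36 + 1/49 - 1/64 ± ...
= 0.8226
(Full series converges to +π²/12 ≈ +0.8225)

S_73 = 0.8226


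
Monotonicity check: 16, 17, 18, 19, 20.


Differences: 1, 1, 1, 1
All differences > 0 → strictly INCREASING

Monotonically increasing


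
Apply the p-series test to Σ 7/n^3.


p-series test: Σ c/n^p converges if p > 1, diverges if p ≤ 1 (constant c > 0 doesn't affect convergence).
p = 3
3 > 1 → CONVERGES

Converges (p = 3 > 1)


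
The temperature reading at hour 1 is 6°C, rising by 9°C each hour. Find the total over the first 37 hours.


aₙ = 6 + (37-1)×9 = 330
Sₙ = n(a₁+aₙ)/2 = 37×(6+330)/2
= 37×336/2 = 6216

S_37 = 6216


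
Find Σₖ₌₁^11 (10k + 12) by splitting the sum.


Σ(10k+12) = 10·Σk + 12·n
= 10·66 + 12·11
= 660 + 132 = 792

Σ = 792


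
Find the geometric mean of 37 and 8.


GM = √(37×8) = √296 = 17.2047

GM = 17.2047


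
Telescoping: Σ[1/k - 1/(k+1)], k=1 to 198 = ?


Telescoping: adjacent terms cancel.
= 1/1 - 1/199
= 1 - 1/199 = 198/199

Sum = 198/199


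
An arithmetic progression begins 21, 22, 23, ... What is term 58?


aₙ = a₁ + (n-1)d
= 21 + (58-1)×1
= 21 + 57
= 78

a_58 = 78


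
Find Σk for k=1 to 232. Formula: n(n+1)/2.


n(n+1)/2 = 232×233/2 = 54056/2 = 27028

Σk = 27028


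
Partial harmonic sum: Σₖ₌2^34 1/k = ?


Σₖ₌2^34 1/k = 1/2 + 1/3 + 1/4 + ... + 1/34
= 40934600117149/13127595717600
≈ 3.1182

Sum = 40934600117149/13127595717600 ≈ 3.1182


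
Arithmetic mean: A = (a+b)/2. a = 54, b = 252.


AM = (54 + 252)/2 = 306/2 = 153

AM = 153


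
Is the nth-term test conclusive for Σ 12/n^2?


lim(n→∞) 12/n^2 = 0
lim aₙ = 0 → nth-term test is INCONCLUSIVE
(Need other tests; this is actually a convergent p-series with p=2 > 1)

Inconclusive (lim aₙ = 0; need another test)


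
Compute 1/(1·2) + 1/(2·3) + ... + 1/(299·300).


1/(k(k+1)) = 1/k - 1/(k+1) (partial fractions)
Telescoping: Σ = 1 - 1/300 = 299/300

Sum = 299/300


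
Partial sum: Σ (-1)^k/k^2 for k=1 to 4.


S = -1 + 1/4 - 1/9 + 1/16
= -0.7986
(Full series converges to -π²/12 ≈ -0.8225)

S_4 = -0.7986


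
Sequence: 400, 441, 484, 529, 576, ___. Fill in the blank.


Pattern: perfect squares: n²
Terms: 400, 441, 484, 529, 576
Next term = 625

Next term = 625


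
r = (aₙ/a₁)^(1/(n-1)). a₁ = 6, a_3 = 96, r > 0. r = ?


r^(n-1) = aₙ/a₁
r^2 = 96/6 = 16
r = 16^(1/2)
= ±4; taking r > 0 gives r = 4

r = 4


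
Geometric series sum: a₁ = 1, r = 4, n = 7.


Sₙ = 1×(4^7 - 1)/(4 - 1)
= 1×(16384 - 1)/3
= 1×16383/3
= 5461

S_7 = 5461


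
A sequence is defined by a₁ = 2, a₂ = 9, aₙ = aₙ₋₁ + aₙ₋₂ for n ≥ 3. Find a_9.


Computing iteratively: 2, 9, 11, 20, 31, 51, 82, 133, 215
a_9 = 215

a_9 = 215


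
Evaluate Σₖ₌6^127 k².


Σₖ₌6^127 k² = Σₖ₌₁^127 k² − Σₖ₌₁^5 k²
= 127·128·255/6 − 5·6·11/6
= 690880 − 55 = 690825

Σk² = 690825


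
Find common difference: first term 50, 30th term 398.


d = (aₙ - a₁)/(n-1)
= (398 - 50)/(30-1)
= 348/29 = 12

d = 12


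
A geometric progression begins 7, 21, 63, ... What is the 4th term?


aₙ = a₁·r^(n-1)
= 7×3^3
= 7×27
= 189

a_4 = 189


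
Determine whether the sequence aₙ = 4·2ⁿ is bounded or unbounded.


aₙ = 4·2ⁿ → as n→∞, aₙ→∞ (since base 2 > 1)
No finite upper bound exists
The sequence is UNBOUNDED

Unbounded (aₙ → ∞ as n → ∞)


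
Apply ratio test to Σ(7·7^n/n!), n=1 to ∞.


aₙ = 7·7^n/n!
a_{n+1}/aₙ = 7^(n+1)/(n+1)! × n!/7^n  (constant 7 cancels)
= 7/(n+1)
L = lim(n→∞) 7/(n+1) = 0
L < 1 → series CONVERGES

Converges (ratio test: L = 0 < 1)


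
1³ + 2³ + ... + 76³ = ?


n(n+1)/2 = 76×77/2 = 2926
Σk³ = 2926² = 8561476

Σk³ = 8561476


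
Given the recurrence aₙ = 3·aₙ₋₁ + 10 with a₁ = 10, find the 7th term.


Computing step by step:
a_1 = 10
a_2 = 40
a_3 = 130
a_4 = 400
a_5 = 1210
a_6 = 3640
a_7 = 10930


a_7 = 10930


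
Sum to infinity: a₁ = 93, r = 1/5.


S∞ = a₁/(1-r) = 93/(1 - 1/5)
= 93/(4/5)
= 465/4

S∞ = 465/4


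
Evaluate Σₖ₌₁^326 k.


n(n+1)/2 = 326×327/2 = 106602/2 = 53301

Σk = 53301


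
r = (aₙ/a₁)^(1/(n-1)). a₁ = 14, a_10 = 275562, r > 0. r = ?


r^(n-1) = aₙ/a₁
r^9 = 275562/14 = 19683
r = 19683^(1/9)
= 3

r = 3


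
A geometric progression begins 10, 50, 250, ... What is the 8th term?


aₙ = a₁·r^(n-1)
= 10×5^7
= 10×78125
= 781250

a_8 = 781250


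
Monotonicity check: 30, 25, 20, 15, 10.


Differences: -5, -5, -5, -5
All differences < 0 → strictly DECREASING

Monotonically decreasing


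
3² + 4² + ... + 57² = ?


Σₖ₌3^57 k² = Σₖ₌₁^57 k² − Σₖ₌₁^2 k²
= 57·58·115/6 − 2·3·5/6
= 63365 − 5 = 63360

Σk² = 63360


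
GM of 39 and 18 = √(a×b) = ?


GM = √(39×18) = √702 = 26.4953

GM = 26.4953


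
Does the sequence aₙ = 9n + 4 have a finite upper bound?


aₙ = 9n + 4 → as n→∞, aₙ→∞
No finite upper bound exists
The sequence is UNBOUNDED

Unbounded (aₙ → ∞ as n → ∞)


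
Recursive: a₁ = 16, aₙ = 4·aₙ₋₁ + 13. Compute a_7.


Computing step by step:
a_1 = 16
a_2 = 77
a_3 = 321
a_4 = 1297
a_5 = 5201
a_6 = 20817
a_7 = 83281


a_7 = 83281


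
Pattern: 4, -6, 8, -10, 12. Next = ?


Pattern: alternating sign, magnitude arithmetic (d=2)
Terms: 4, -6, 8, -10, 12
Next term = -14

Next term = -14


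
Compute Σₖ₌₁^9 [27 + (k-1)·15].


aₙ = 27 + (9-1)×15 = 147
Sₙ = n(a₁+aₙ)/2 = 9×(27+147)/2
= 9×174/2 = 783

S_9 = 783


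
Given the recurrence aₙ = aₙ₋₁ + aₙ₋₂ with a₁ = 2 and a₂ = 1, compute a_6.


Computing iteratively: 2, 1, 3, 4, 7, 11
a_6 = 11

a_6 = 11


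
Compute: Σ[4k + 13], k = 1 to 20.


Σ(4k+13) = 4·Σk + 13·n
= 4·210 + 13·20
= 840 + 260 = 1100

Σ = 1100


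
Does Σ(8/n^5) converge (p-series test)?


p-series test: Σ c/n^p converges if p > 1, diverges if p ≤ 1 (constant c > 0 doesn't affect convergence).
p = 5
5 > 1 → CONVERGES

Converges (p = 5 > 1)


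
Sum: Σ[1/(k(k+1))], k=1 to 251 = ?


1/(k(k+1)) = 1/k - 1/(k+1) (partial fractions)
Telescoping: Σ = 1 - 1/252 = 251/252

Sum = 251/252


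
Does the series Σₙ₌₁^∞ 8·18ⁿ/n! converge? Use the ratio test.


aₙ = 8·18^n/n!
a_{n+1}/aₙ = 18^(n+1)/(n+1)! × n!/18^n  (constant 8 cancels)
= 18/(n+1)
L = lim(n→∞) 18/(n+1) = 0
L < 1 → series CONVERGES

Converges (ratio test: L = 0 < 1)


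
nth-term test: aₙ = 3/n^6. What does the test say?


lim(n→∞) 3/n^6 = 0
lim aₙ = 0 → nth-term test is INCONCLUSIVE
(Need other tests; this is actually a convergent p-series with p=6 > 1)

Inconclusive (lim aₙ = 0; need another test)


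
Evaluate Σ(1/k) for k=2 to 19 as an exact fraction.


Σₖ₌2^19 1/k = 1/2 + 1/3 + 1/4 + ... + 1/19
= 197698279/77597520
≈ 2.5477

Sum = 197698279/77597520 ≈ 2.5477


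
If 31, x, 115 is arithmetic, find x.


AM = (31 + 115)/2 = 146/2 = 73

AM = 73


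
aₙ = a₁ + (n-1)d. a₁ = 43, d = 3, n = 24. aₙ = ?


aₙ = a₁ + (n-1)d
= 43 + (24-1)×3
= 43 + 69
= 112

a_24 = 112


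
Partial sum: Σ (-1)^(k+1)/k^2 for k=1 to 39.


S = 1 - 1/4 + 1/9 - 1/16 + 1/25 - 1/36 + 1/49 - 1/64 ± ...
= 0.8228
(Full series converges to +π²/12 ≈ +0.8225)

S_39 = 0.8228


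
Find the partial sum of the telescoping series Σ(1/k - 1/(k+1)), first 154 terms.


Telescoping: adjacent terms cancel.
= 1/1 - 1/155
= 1 - 1/155 = 154/155

Sum = 154/155


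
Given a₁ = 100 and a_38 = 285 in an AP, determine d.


d = (aₙ - a₁)/(n-1)
= (285 - 100)/(38-1)
= 185/37 = 5

d = 5


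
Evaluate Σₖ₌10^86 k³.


Σₖ₌10^86 k³ = [86·87/2]² − [9·10/2]²
= 13995081 − 2025 = 13993056

Σk³ = 13993056


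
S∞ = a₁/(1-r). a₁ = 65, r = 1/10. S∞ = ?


S∞ = a₁/(1-r) = 65/(1 - 1/10)
= 65/(9/10)
= 650/9

S∞ = 650/9


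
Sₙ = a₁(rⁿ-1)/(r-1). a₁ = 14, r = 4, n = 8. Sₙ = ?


Sₙ = 14×(4^8 - 1)/(4 - 1)
= 14×(65536 - 1)/3
= 14×65535/3
= 305830

S_8 = 305830


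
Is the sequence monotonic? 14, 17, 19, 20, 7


Differences: 3, 2, 1, -13
Difference at position 1 is +3 (> 0) but position 4 is -13 (< 0) — sequence both rises and falls
→ NOT monotonic

Not monotonic


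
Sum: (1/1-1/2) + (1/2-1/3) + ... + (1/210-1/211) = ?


Telescoping: adjacent terms cancel.
= 1/1 - 1/211
= 1 - 1/211 = 210/211

Sum = 210/211


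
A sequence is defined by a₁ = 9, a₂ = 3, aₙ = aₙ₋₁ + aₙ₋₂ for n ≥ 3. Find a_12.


Computing iteratively: 9, 3, 12, 15, 27, 42, 69, 111, 180, 291, 471, 762
a_12 = 762

a_12 = 762


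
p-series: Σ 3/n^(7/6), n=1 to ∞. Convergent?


p-series test: Σ c/n^p converges if p > 1, diverges if p ≤ 1 (constant c > 0 doesn't affect convergence).
p = 7/6
7/6 > 1 → CONVERGES

Converges (p = 7/6 > 1)


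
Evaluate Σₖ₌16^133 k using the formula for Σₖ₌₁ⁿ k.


Σₖ₌16^133 k = Σₖ₌₁^133 k − Σₖ₌₁^15 k
= 133·134/2 − 15·16/2
= 8911 − 120 = 8791

Σk = 8791


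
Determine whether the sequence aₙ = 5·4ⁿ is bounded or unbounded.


aₙ = 5·4ⁿ → as n→∞, aₙ→∞ (since base 4 > 1)
No finite upper bound exists
The sequence is UNBOUNDED

Unbounded (aₙ → ∞ as n → ∞)


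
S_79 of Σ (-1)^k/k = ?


S = -1 + 1/2 - 1/3 + 1/4 - 1/5 + 1/6 - 1/7 + 1/8 ± ...
= -0.6994
(Full series converges to -ln(2) ≈ -0.6931)

S_79 = -0.6994


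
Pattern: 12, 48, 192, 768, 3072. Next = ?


Pattern: geometric (r=4)
Terms: 12, 48, 192, 768, 3072
Next term = 12288

Next term = 12288


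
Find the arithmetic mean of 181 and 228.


AM = (181 + 228)/2 = 409/2 = 204.5

AM = 204.5


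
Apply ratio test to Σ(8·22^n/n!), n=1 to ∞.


aₙ = 8·22^n/n!
a_{n+1}/aₙ = 22^(n+1)/(n+1)! × n!/22^n  (constant 8 cancels)
= 22/(n+1)
L = lim(n→∞) 22/(n+1) = 0
L < 1 → series CONVERGES

Converges (ratio test: L = 0 < 1)


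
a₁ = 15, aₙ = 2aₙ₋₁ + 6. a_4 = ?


Computing step by step:
a_1 = 15
a_2 = 36
a_3 = 78
a_4 = 162


a_4 = 162


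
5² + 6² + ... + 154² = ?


Σₖ₌5^154 k² = Σₖ₌₁^154 k² − Σₖ₌₁^4 k²
= 154·155·309/6 − 4·5·9/6
= 1229305 − 30 = 1229275

Σk² = 1229275


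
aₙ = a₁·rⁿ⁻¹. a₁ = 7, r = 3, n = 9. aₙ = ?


aₙ = a₁·r^(n-1)
= 7×3^8
= 7×6561
= 45927

a_9 = 45927


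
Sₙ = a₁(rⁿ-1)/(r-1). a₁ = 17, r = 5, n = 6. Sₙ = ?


Sₙ = 17×(5^6 - 1)/(5 - 1)
= 17×(15625 - 1)/4
= 17×15624/4
= 66402

S_6 = 66402


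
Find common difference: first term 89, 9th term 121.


d = (aₙ - a₁)/(n-1)
= (121 - 89)/(9-1)
= 32/8 = 4

d = 4


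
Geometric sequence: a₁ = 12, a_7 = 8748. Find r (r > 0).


r^(n-1) = aₙ/a₁
r^6 = 8748/12 = 729
r = 729^(1/6)
= ±3; taking r > 0 gives r = 3

r = 3


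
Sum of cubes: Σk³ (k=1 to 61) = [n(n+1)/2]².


n(n+1)/2 = 61×62/2 = 1891
Σk³ = 1891² = 3575881

Σk³ = 3575881


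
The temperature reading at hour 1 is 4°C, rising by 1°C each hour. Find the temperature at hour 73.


aₙ = a₁ + (n-1)d
= 4 + (73-1)×1
= 4 + 72
= 76

a_73 = 76


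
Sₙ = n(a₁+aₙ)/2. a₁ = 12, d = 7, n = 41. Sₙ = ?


aₙ = 12 + (41-1)×7 = 292
Sₙ = n(a₁+aₙ)/2 = 41×(12+292)/2
= 41×304/2 = 6232

S_41 = 6232


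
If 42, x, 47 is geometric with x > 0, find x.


GM = √(42×47) = √1974 = 44.4297

GM = 44.4297


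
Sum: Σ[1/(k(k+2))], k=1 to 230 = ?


1/(k(k+2)) = (1/2)·(1/k - 1/(k+2)) (partial fractions)
Telescoping: Σ = (1/2)·(1 + 1/2 - 1/231 - 1/232) = 79925/107184

Sum = 79925/107184


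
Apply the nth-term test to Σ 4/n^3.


lim(n→∞) 4/n^3 = 0
lim aₙ = 0 → nth-term test is INCONCLUSIVE
(Need other tests; this is actually a convergent p-series with p=3 > 1)

Inconclusive (lim aₙ = 0; need another test)
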